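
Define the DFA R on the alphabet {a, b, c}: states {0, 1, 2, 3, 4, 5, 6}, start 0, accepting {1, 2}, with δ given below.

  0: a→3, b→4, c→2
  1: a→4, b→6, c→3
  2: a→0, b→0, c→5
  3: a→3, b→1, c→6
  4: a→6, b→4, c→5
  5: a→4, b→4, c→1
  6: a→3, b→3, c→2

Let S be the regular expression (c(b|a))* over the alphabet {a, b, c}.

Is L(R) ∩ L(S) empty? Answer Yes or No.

Yes

Converting the expression S to a DFA (subset construction, then merging equivalent states) gives the minimal DFA with states {s0, s1, s2}, start state s0, accepting states {s0} and transitions s0: a→s1, b→s1, c→s2; s1: a→s1, b→s1, c→s1; s2: a→s0, b→s0, c→s1.
Exploring the product automaton R × S from the start pair (0, s0), following both machines on each input symbol, reaches 9 state pairs: (0, s0), (3, s1), (4, s1), (2, s2), (1, s1), (6, s1), (5, s1), (2, s1), (0, s1).
R accepts in {1, 2} and S accepts in {s0}; no reachable pair has both components accepting, so no string drives both machines to acceptance simultaneously and L(R) ∩ L(S) = ∅.
So no string is accepted by both, and the intersection is empty.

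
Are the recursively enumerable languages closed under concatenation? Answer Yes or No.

Dovetail over all split points of the input and all step bounds t = 1, 2, …, simulating the recogniser for L₁ on the prefix and the recogniser for L₂ on the suffix for t steps; accept if for some split both accept.
So the recursively enumerable languages are closed under concatenation.

Yes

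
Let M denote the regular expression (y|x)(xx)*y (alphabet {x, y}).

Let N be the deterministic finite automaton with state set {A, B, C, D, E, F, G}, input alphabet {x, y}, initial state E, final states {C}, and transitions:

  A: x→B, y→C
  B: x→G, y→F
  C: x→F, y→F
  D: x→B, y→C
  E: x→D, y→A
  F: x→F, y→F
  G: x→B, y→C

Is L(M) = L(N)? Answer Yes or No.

Yes

Converting the expression M to a DFA (subset construction, then merging equivalent states) gives the minimal DFA with states {m0, m1, m2, m3, m4}, start state m0, accepting states {m3} and transitions m0: x→m1, y→m1; m1: x→m2, y→m3; m2: x→m1, y→m4; m3: x→m4, y→m4; m4: x→m4, y→m4.
Exploring the product automaton M × N from the start pair (m0, E), following both machines on each input symbol, reaches 7 state pairs: (m0, E), (m1, D), (m1, A), (m2, B), (m3, C), (m1, G), (m4, F).
M accepts in {m3} and N accepts in {C}. In every reachable pair the two components are either both accepting — (m3, C) — or both non-accepting, so no string is accepted by exactly one of the machines: L(M) \ L(N) and L(N) \ L(M) are both empty.
Hence every string is accepted by M iff it is accepted by N, and the two languages coincide.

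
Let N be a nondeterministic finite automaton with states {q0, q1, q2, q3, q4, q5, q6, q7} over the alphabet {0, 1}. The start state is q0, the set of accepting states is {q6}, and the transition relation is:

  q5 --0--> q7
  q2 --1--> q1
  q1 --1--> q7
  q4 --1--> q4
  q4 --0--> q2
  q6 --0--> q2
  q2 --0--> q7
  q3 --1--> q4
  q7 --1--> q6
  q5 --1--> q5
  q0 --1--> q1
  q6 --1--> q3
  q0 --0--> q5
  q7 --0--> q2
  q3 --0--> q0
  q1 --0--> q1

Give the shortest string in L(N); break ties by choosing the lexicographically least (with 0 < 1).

A breadth-first search from q0 reaches an accepting state first via the path q0 → q5 → q7 → q6 on input 001.
No string of length < 3 is accepted (BFS exhausts all shorter strings without reaching an accepting state), and 001 is the lexicographically least accepting string of length 3.

001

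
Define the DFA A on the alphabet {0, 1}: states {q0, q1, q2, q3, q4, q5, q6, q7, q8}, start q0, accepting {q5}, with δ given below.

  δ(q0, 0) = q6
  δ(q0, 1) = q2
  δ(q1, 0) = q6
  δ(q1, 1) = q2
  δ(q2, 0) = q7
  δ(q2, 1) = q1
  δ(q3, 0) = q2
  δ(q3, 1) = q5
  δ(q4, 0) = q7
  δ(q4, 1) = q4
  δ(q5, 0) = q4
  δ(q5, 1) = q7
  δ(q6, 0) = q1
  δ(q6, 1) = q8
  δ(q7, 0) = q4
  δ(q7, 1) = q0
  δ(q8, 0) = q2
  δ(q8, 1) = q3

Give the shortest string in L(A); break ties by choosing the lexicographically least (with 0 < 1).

A breadth-first search from q0 reaches an accepting state first via the path q0 → q6 → q8 → q3 → q5 on input 0111.
No string of length < 4 is accepted (BFS exhausts all shorter strings without reaching an accepting state), and 0111 is the lexicographically least accepting string of length 4.

0111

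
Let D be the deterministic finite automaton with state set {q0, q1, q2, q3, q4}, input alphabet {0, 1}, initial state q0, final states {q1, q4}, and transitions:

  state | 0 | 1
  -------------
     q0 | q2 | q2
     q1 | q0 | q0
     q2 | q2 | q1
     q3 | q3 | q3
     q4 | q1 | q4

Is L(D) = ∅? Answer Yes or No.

The string 01 is accepted: the run q0 → q2 → q1 ends in the accepting state q1.
Since at least one string is accepted, L(D) is not empty.

No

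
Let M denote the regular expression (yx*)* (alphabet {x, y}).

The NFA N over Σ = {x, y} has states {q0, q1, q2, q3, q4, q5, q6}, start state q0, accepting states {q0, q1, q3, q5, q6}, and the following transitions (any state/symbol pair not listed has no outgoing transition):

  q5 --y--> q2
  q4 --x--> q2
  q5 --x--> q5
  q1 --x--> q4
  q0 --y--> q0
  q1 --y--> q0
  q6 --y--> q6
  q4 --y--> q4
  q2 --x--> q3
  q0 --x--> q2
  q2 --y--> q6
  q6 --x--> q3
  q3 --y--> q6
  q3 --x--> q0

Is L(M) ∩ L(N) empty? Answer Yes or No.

No

The empty string ε is accepted by both M and N.
Hence L(M) ∩ L(N) ≠ ∅.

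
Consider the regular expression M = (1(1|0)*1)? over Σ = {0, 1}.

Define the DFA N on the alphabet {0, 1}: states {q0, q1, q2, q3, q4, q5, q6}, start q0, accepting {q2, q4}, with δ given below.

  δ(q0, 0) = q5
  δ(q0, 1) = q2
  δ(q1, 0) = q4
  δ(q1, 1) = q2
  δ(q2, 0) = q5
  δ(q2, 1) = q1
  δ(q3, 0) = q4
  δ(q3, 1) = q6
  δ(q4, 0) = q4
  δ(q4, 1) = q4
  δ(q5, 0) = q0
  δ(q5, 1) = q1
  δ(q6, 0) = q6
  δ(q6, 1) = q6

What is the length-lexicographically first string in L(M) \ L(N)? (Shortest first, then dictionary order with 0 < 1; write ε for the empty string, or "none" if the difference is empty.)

ε

The empty string ε is accepted by M but not by N.
Since ε is the unique shortest string, it is the required witness.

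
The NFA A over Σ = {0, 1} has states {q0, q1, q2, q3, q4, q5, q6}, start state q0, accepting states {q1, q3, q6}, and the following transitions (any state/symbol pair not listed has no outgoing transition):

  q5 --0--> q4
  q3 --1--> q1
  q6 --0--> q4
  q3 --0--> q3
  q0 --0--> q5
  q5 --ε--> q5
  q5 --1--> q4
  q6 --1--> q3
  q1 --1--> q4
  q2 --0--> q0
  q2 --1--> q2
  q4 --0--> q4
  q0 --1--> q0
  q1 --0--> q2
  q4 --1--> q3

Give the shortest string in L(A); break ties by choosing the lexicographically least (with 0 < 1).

A breadth-first search from q0 reaches an accepting state first via the path q0 → q5 → q4 → q3 on input 001.
No string of length < 3 is accepted (BFS exhausts all shorter strings without reaching an accepting state), and 001 is the lexicographically least accepting string of length 3.

001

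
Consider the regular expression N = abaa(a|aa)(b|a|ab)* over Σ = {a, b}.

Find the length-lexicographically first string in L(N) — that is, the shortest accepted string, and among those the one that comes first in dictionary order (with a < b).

By inspection of the expression, no string of length less than 5 matches, and abaaa is the lexicographically first match of length 5.

abaaa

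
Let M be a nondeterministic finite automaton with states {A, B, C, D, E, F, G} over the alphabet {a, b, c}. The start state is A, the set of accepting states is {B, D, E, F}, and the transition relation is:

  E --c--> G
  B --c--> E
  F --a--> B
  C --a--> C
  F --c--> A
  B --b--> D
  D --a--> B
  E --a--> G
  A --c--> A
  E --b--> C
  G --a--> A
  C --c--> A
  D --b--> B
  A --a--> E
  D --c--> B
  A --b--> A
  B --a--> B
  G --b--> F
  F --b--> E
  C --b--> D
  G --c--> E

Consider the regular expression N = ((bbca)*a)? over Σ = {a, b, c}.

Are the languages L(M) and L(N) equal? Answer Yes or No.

No

The string ba is accepted by M but rejected by N.
So L(M) ≠ L(N).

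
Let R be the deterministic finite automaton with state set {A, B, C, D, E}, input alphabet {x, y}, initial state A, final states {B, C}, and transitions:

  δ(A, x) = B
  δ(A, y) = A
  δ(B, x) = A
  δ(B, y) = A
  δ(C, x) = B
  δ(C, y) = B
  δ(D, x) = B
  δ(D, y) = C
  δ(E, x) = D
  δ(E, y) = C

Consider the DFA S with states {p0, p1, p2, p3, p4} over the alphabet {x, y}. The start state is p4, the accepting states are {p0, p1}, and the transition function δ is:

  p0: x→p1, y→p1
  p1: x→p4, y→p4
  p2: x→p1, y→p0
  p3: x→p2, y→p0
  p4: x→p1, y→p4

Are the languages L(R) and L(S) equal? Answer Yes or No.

Exploring the product automaton R × S from the start pair (A, p4), following both machines on each input symbol, reaches 2 state pairs: (A, p4), (B, p1).
R accepts in {B, C} and S accepts in {p0, p1}. In every reachable pair the two components are either both accepting — (B, p1) — or both non-accepting, so no string is accepted by exactly one of the machines: L(R) \ L(S) and L(S) \ L(R) are both empty.
Hence every string is accepted by R iff it is accepted by S, and the two languages coincide.

Yes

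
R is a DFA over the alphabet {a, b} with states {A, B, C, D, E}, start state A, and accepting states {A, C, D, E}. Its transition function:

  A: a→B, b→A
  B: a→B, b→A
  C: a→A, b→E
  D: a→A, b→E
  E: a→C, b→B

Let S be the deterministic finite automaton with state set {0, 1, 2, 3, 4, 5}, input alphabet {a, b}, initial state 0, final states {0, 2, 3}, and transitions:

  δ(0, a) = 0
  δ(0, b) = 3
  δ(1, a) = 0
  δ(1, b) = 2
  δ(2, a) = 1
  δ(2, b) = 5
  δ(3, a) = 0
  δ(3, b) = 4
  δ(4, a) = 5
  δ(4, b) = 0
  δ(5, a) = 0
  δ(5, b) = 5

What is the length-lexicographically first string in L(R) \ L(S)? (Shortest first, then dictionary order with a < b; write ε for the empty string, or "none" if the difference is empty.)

bb

The string bb is accepted by R but not by S.
No shorter string lies in the difference, and bb is the lexicographically first length-2 string in L(R) \ L(S).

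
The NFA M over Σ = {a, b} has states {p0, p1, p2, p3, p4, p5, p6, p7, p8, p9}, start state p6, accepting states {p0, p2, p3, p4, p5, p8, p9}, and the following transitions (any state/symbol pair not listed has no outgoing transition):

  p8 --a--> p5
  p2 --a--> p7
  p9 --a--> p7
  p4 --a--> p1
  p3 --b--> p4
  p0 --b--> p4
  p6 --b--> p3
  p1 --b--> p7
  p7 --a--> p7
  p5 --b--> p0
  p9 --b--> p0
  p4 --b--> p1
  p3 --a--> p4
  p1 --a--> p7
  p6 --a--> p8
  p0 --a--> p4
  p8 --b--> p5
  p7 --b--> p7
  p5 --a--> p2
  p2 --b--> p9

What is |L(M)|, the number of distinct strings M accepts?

22

The useful subgraph on states {p0, p2, p3, p4, p5, p6, p8, p9} is acyclic, so L(M) is finite; the longest accepting path visits 7 useful states, giving maximum string length 6.
Counting accepting paths from p6 by length: 2 of length 1, 4 of length 2, 4 of length 3, 6 of length 4, 2 of length 5, 4 of length 6. Total 22.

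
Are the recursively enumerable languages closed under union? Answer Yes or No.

Simulate recognisers for L₁ and L₂ in parallel, alternating one step of each, and accept as soon as either accepts.
So the recursively enumerable languages are closed under union.

Yes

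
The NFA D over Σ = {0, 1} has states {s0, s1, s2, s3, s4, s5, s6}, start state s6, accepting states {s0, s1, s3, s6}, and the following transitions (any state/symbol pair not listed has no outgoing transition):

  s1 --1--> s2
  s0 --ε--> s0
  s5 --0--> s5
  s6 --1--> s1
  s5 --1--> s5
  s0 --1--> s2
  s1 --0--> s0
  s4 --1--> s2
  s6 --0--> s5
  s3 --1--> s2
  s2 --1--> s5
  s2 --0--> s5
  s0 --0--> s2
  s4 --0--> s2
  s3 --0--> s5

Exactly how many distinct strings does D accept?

The useful subgraph on states {s0, s1, s6} is acyclic, so L(D) is finite; the longest accepting path visits 3 useful states, giving maximum string length 2.
Counting accepting paths from s6 by length: 1 of length 0, 1 of length 1, 1 of length 2. Total 3.

3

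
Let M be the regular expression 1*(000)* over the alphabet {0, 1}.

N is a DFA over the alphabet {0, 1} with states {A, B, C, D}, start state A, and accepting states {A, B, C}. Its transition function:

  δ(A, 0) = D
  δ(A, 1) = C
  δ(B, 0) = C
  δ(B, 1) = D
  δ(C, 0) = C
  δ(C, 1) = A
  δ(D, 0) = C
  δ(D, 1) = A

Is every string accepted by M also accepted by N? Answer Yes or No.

Converting the expression M to a DFA (subset construction, then merging equivalent states) gives the minimal DFA with states {m0, m1, m2, m3, m4}, start state m0, accepting states {m0, m4} and transitions m0: 0→m1, 1→m0; m1: 0→m2, 1→m3; m2: 0→m4, 1→m3; m3: 0→m3, 1→m3; m4: 0→m1, 1→m3.
Exploring the product automaton M × N from the start pair (m0, A), following both machines on each input symbol, reaches 9 state pairs: (m0, A), (m1, D), (m0, C), (m2, C), (m3, A), (m1, C), (m4, C), (m3, D), (m3, C).
M accepts in {m0, m4} and N accepts in {A, B, C}. The reachable pairs whose M-component is accepting are (m0, A), (m0, C), (m4, C); in each of them the N-component is accepting too, so the product for L(M) \ L(N) (M-component accepting, N-component rejecting) has no reachable accepting pair and the difference is empty.
Hence every string in L(M) is also in L(N).

Yes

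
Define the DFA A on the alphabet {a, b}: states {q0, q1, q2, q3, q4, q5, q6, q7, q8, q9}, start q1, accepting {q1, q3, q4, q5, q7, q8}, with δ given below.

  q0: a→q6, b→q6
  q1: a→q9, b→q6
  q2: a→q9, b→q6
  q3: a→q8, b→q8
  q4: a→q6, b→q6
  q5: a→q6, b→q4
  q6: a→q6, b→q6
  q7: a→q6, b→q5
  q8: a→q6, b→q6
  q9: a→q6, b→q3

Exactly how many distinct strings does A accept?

The useful subgraph on states {q1, q3, q8, q9} is acyclic, so L(A) is finite; the longest accepting path visits 4 useful states, giving maximum string length 3.
Counting accepting paths from q1 by length: 1 of length 0, 1 of length 2, 2 of length 3. Total 4.

4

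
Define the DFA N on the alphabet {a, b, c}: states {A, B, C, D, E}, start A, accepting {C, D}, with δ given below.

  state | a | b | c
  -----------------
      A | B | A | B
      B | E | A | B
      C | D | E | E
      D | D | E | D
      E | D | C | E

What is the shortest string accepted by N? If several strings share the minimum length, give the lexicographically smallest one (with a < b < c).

A breadth-first search from A reaches an accepting state first via the path A → B → E → D on input aaa.
No string of length < 3 is accepted (BFS exhausts all shorter strings without reaching an accepting state), and aaa is the lexicographically least accepting string of length 3.

aaa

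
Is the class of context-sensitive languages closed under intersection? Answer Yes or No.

An LBA keeps a copy of the input on a second track, runs the LBA for L₁, and if that accepts restores the input and runs the LBA for L₂; linear space suffices, so L₁ ∩ L₂ is context-sensitive.
So the context-sensitive languages are closed under intersection.

Yes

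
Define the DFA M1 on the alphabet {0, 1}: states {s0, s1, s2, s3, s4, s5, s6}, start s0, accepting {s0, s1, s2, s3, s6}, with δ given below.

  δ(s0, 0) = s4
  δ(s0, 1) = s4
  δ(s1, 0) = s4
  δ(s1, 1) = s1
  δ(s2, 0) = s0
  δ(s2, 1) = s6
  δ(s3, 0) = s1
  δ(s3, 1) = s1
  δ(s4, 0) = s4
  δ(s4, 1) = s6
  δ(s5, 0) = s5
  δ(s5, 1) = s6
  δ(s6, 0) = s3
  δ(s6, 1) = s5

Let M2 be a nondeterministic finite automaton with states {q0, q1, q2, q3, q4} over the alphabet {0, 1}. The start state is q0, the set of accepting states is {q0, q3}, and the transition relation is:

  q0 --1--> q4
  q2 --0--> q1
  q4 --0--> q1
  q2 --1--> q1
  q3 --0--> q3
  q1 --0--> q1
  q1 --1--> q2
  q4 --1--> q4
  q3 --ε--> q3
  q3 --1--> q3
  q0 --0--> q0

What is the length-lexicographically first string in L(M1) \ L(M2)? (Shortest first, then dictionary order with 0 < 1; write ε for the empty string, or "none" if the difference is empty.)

The string 01 is accepted by M1 but not by M2.
No shorter string lies in the difference, and 01 is the lexicographically first length-2 string in L(M1) \ L(M2).

01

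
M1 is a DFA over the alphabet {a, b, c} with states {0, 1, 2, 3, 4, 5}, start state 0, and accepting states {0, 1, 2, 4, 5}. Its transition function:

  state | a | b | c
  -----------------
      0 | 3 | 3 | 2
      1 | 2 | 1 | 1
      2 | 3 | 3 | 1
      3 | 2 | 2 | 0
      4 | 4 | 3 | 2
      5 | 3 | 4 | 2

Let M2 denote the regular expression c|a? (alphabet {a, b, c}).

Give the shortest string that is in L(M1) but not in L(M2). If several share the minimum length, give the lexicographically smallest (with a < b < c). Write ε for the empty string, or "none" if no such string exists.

aa

The string aa is accepted by M1 but not by M2.
No shorter string lies in the difference, and aa is the lexicographically first length-2 string in L(M1) \ L(M2).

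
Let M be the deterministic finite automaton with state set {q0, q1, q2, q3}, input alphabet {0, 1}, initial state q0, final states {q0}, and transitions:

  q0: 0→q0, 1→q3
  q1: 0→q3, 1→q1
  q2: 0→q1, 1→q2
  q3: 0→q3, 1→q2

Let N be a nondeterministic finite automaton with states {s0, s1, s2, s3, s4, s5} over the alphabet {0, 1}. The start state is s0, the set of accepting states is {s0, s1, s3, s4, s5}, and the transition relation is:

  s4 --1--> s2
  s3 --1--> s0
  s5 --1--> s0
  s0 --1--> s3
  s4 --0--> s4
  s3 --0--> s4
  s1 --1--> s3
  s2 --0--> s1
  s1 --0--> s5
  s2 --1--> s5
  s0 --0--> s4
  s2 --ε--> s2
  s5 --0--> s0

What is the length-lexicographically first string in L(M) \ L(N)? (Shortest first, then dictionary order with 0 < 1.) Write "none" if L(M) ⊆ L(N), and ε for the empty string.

Exploring the product automaton M × N from the start pair (q0, s0), following both machines on each input symbol, reaches 18 state pairs: (q0, s0), (q0, s4), (q3, s3), (q3, s2), (q3, s4), (q2, s0), (q3, s1), (q2, s5), (q2, s2), (q1, s4), (q2, s3), (q3, s5), (q1, s0), (q1, s1), (q1, s2), (q3, s0), (q1, s3), (q1, s5).
M accepts in {q0} and N accepts in {s0, s1, s3, s4, s5}. The reachable pairs whose M-component is accepting are (q0, s0), (q0, s4); in each of them the N-component is accepting too, so the product for L(M) \ L(N) (M-component accepting, N-component rejecting) has no reachable accepting pair and the difference is empty.
So every string accepted by M is also accepted by N: L(M) \ L(N) = ∅ and there is no such string.

none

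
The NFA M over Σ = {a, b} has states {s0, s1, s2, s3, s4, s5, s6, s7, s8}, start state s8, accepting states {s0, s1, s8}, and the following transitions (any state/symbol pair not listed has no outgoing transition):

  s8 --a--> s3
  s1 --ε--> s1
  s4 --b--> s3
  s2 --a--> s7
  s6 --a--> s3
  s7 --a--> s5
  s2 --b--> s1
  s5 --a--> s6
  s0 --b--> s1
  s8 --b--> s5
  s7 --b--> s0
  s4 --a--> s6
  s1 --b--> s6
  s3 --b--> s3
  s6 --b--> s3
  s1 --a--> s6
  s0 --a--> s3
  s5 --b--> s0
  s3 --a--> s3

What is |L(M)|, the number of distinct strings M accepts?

The useful subgraph on states {s0, s1, s5, s8} is acyclic, so L(M) is finite; the longest accepting path visits 4 useful states, giving maximum string length 3.
Counting accepting paths from s8 by length: 1 of length 0, 1 of length 2, 1 of length 3. Total 3.

3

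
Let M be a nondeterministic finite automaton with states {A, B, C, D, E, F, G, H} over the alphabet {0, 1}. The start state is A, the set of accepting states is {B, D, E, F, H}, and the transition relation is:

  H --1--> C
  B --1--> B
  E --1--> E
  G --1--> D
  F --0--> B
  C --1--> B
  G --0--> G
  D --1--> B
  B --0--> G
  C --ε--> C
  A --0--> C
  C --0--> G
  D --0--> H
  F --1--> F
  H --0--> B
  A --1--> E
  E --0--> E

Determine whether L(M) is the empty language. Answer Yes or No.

The string 1 is accepted: the run A → E ends in the accepting state E.
Since at least one string is accepted, L(M) is not empty.

No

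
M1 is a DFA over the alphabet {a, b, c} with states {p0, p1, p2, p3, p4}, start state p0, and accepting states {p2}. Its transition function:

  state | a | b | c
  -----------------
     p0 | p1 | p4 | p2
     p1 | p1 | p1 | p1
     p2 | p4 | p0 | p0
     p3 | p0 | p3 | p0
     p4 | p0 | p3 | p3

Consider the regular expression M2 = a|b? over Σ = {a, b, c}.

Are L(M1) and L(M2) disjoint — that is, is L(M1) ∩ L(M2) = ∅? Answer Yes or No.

Converting the expression M2 to a DFA (subset construction, then merging equivalent states) gives the minimal DFA with states {r0, r1, r2}, start state r0, accepting states {r0, r1} and transitions r0: a→r1, b→r1, c→r2; r1: a→r2, b→r2, c→r2; r2: a→r2, b→r2, c→r2.
Exploring the product automaton M1 × M2 from the start pair (p0, r0), following both machines on each input symbol, reaches 8 state pairs: (p0, r0), (p1, r1), (p4, r1), (p2, r2), (p1, r2), (p0, r2), (p3, r2), (p4, r2).
M1 accepts in {p2} and M2 accepts in {r0, r1}; no reachable pair has both components accepting, so no string drives both machines to acceptance simultaneously and L(M1) ∩ L(M2) = ∅.
So no string is accepted by both, and the intersection is empty.

Yes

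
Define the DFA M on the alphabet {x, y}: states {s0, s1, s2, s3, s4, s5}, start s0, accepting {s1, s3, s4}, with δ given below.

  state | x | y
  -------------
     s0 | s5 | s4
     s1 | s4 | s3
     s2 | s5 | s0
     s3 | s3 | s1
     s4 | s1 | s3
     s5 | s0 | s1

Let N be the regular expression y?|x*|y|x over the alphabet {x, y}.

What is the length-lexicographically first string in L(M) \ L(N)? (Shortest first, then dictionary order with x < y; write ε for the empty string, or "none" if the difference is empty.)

The string xy is accepted by M but not by N.
No shorter string lies in the difference, and xy is the lexicographically first length-2 string in L(M) \ L(N).

xy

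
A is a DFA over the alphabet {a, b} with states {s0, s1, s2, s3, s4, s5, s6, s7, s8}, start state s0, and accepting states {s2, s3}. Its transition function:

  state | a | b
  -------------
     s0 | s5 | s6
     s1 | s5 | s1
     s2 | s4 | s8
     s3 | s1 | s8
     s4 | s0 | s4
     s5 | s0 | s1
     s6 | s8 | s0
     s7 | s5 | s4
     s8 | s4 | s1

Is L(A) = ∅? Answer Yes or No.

Yes

The states reachable from the start state are {s0, s1, s4, s5, s6, s8}.
None of the accepting states {s2, s3} is reachable, so no string is accepted and L(A) = ∅.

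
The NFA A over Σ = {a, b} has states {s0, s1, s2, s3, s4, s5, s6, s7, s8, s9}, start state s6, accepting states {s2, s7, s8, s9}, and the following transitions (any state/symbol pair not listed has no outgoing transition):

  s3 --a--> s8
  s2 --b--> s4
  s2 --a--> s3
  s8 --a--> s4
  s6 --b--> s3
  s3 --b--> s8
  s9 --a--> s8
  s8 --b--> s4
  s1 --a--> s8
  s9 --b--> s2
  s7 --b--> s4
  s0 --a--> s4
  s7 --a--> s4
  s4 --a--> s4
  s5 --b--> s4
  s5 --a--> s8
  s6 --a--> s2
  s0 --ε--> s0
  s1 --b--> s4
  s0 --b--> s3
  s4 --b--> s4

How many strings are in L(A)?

5

The useful subgraph on states {s2, s3, s6, s8} is acyclic, so L(A) is finite; the longest accepting path visits 4 useful states, giving maximum string length 3.
Counting accepting paths from s6 by length: 1 of length 1, 2 of length 2, 2 of length 3. Total 5.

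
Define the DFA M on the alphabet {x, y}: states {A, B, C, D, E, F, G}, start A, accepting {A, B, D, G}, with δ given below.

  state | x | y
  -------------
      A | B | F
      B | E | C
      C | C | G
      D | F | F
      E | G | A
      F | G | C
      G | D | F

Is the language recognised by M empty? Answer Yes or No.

The empty string ε is accepted: the run A ends in the accepting state A.
Since at least one string is accepted, L(M) is not empty.

No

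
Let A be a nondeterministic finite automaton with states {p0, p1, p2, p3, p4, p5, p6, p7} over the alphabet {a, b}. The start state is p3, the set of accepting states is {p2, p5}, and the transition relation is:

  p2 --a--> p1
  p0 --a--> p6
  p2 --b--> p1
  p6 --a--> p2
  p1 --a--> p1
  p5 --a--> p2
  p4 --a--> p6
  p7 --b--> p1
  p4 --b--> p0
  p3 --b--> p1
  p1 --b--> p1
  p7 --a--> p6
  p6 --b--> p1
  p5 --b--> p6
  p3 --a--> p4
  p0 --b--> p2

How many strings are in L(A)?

3

The useful subgraph on states {p0, p2, p3, p4, p6} is acyclic, so L(A) is finite; the longest accepting path visits 5 useful states, giving maximum string length 4.
Counting accepting paths from p3 by length: 2 of length 3, 1 of length 4. Total 3.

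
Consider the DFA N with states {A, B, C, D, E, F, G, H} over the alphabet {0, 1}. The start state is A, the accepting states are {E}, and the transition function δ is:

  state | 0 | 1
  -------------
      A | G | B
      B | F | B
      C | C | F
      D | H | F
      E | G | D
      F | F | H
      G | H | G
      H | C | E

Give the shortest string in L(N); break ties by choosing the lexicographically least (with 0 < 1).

A breadth-first search from A reaches an accepting state first via the path A → G → H → E on input 001.
No string of length < 3 is accepted (BFS exhausts all shorter strings without reaching an accepting state), and 001 is the lexicographically least accepting string of length 3.

001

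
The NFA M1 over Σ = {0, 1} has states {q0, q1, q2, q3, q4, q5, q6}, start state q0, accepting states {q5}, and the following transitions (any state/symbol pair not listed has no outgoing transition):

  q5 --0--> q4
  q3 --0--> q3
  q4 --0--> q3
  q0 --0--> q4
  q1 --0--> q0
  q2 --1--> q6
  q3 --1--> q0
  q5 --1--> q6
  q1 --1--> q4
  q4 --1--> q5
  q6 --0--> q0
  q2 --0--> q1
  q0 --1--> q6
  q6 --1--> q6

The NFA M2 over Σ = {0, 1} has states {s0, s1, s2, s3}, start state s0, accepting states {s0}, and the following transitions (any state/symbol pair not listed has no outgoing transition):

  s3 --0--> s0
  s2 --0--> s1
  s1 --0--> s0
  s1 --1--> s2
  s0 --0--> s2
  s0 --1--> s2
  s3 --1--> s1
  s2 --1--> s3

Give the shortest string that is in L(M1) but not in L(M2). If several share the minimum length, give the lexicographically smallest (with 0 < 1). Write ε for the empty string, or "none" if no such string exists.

The string 01 is accepted by M1 but not by M2.
No shorter string lies in the difference, and 01 is the lexicographically first length-2 string in L(M1) \ L(M2).

01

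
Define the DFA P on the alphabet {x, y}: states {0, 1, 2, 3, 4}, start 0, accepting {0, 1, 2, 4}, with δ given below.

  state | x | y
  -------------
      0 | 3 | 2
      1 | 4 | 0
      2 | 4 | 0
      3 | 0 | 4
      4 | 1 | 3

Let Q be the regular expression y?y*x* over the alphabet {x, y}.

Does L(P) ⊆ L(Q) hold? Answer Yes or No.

The string xy is in L(P) but not in L(Q).
So L(P) ⊄ L(Q).

No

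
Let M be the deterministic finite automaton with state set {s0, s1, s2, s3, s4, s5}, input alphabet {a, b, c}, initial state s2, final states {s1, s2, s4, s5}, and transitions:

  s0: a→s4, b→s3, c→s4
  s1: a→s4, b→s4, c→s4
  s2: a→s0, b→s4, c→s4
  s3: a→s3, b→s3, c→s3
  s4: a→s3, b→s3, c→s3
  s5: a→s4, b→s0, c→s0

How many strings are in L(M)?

5

The useful subgraph on states {s0, s2, s4} is acyclic, so L(M) is finite; the longest accepting path visits 3 useful states, giving maximum string length 2.
Counting accepting paths from s2 by length: 1 of length 0, 2 of length 1, 2 of length 2. Total 5.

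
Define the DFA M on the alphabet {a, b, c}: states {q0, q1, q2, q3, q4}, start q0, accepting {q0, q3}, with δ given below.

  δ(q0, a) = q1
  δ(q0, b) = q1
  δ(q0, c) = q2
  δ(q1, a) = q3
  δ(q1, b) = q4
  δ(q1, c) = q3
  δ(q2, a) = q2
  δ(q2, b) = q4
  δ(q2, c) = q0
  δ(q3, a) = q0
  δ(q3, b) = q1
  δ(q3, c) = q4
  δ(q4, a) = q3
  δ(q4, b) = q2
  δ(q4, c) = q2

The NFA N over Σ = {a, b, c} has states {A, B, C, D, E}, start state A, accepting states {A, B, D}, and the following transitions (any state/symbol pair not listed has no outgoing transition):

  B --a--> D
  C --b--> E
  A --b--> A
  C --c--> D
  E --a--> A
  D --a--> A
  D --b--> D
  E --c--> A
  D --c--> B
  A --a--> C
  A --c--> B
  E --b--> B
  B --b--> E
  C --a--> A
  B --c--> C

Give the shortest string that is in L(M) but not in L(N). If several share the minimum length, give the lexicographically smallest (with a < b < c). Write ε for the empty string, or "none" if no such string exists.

ba

The string ba is accepted by M but not by N.
No shorter string lies in the difference, and ba is the lexicographically first length-2 string in L(M) \ L(N).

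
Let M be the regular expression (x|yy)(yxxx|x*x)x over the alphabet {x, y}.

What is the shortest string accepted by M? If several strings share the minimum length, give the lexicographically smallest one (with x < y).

xxx

By inspection of the expression, no string of length less than 3 matches, and xxx is the lexicographically first match of length 3.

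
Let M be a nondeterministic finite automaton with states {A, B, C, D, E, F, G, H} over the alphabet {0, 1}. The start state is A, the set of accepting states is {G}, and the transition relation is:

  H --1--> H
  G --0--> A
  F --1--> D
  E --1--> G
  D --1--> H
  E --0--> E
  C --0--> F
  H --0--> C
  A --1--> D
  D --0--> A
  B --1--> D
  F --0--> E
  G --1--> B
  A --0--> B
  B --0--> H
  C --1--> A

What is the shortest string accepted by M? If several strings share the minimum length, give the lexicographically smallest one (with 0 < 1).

000001

A breadth-first search from A reaches an accepting state first via the path A → B → H → C → F → E → G on input 000001.
No string of length < 6 is accepted (BFS exhausts all shorter strings without reaching an accepting state), and 000001 is the lexicographically least accepting string of length 6.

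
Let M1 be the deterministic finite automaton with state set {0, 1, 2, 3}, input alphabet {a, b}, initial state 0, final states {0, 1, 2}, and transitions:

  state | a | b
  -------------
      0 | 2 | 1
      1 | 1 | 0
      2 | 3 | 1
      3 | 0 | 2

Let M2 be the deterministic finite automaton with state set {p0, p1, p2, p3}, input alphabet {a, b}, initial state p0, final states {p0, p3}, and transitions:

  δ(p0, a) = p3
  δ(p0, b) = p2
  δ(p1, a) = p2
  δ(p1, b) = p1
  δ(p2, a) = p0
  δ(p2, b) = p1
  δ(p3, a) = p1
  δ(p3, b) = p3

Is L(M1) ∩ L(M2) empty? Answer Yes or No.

The empty string ε is accepted by both M1 and M2.
Hence L(M1) ∩ L(M2) ≠ ∅.

No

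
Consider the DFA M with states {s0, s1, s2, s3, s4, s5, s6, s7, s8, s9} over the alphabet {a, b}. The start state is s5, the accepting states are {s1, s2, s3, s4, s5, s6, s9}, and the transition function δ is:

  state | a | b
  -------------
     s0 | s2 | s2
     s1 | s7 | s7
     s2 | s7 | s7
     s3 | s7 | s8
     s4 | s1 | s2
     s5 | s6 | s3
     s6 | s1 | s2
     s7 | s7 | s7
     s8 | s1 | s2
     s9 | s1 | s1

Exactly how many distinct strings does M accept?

7

The useful subgraph on states {s1, s2, s3, s5, s6, s8} is acyclic, so L(M) is finite; the longest accepting path visits 4 useful states, giving maximum string length 3.
Counting accepting paths from s5 by length: 1 of length 0, 2 of length 1, 2 of length 2, 2 of length 3. Total 7.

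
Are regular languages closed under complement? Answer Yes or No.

Take a complete DFA for L and swap accepting and non-accepting states; the resulting DFA accepts exactly Σ* \ L.
So the regular languages are closed under complement.

Yes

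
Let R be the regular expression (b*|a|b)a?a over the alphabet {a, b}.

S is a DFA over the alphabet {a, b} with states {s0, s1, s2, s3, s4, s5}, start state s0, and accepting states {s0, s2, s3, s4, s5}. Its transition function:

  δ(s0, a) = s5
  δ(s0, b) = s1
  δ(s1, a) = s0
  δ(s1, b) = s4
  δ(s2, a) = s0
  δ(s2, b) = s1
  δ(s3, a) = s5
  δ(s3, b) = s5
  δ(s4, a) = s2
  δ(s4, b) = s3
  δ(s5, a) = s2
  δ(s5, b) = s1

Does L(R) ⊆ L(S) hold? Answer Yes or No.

Converting the expression R to a DFA (subset construction, then merging equivalent states) gives the minimal DFA with states {r0, r1, r2, r3, r4, r5}, start state r0, accepting states {r1, r3, r5} and transitions r0: a→r1, b→r2; r1: a→r3, b→r4; r2: a→r3, b→r2; r3: a→r5, b→r4; r4: a→r4, b→r4; r5: a→r4, b→r4.
Exploring the product automaton R × S from the start pair (r0, s0), following both machines on each input symbol, reaches 18 state pairs: (r0, s0), (r1, s5), (r2, s1), (r3, s2), (r4, s1), (r3, s0), (r2, s4), (r5, s0), (r4, s0), (r4, s4), (r5, s5), (r2, s3), (r4, s5), (r4, s2), (r4, s3), (r3, s5), (r2, s5), (r5, s2).
R accepts in {r1, r3, r5} and S accepts in {s0, s2, s3, s4, s5}. The reachable pairs whose R-component is accepting are (r1, s5), (r3, s2), (r3, s0), (r5, s0), (r5, s5), (r3, s5), (r5, s2); in each of them the S-component is accepting too, so the product for L(R) \ L(S) (R-component accepting, S-component rejecting) has no reachable accepting pair and the difference is empty.
Hence every string in L(R) is also in L(S).

Yes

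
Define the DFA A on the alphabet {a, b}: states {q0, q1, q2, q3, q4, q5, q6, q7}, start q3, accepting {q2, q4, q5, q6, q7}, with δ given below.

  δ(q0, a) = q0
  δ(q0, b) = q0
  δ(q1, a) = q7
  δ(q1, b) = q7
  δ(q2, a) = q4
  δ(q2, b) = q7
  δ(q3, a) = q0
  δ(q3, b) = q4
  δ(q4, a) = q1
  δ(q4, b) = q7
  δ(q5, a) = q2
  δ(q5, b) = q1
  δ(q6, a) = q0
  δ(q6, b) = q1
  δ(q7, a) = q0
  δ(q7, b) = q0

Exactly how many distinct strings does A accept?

4

The useful subgraph on states {q1, q3, q4, q7} is acyclic, so L(A) is finite; the longest accepting path visits 4 useful states, giving maximum string length 3.
Counting accepting paths from q3 by length: 1 of length 1, 1 of length 2, 2 of length 3. Total 4.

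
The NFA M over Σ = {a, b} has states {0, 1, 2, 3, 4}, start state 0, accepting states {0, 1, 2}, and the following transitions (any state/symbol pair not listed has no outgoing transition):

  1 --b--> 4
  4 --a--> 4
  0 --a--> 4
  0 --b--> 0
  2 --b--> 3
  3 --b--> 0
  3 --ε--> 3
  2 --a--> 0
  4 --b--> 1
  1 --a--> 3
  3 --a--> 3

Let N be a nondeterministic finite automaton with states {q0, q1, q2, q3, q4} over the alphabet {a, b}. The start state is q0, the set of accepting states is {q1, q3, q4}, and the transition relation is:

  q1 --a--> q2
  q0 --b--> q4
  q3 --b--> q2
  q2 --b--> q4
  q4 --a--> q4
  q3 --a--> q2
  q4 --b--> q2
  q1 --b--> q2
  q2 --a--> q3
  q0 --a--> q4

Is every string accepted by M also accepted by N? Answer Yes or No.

The empty string ε is in L(M) but not in L(N).
So L(M) ⊄ L(N).

No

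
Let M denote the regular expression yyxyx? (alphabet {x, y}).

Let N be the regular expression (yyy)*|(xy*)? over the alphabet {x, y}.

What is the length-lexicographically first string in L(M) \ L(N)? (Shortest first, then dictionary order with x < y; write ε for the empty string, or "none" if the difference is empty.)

The string yyxy is accepted by M but not by N.
No shorter string lies in the difference, and yyxy is the lexicographically first length-4 string in L(M) \ L(N).

yyxy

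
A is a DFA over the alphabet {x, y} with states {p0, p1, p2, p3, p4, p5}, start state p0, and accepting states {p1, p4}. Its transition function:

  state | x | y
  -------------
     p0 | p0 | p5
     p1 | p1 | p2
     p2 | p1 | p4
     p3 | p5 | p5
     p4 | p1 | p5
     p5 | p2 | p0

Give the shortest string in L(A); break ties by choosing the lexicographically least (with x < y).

A breadth-first search from p0 reaches an accepting state first via the path p0 → p5 → p2 → p1 on input yxx.
No string of length < 3 is accepted (BFS exhausts all shorter strings without reaching an accepting state), and yxx is the lexicographically least accepting string of length 3.

yxx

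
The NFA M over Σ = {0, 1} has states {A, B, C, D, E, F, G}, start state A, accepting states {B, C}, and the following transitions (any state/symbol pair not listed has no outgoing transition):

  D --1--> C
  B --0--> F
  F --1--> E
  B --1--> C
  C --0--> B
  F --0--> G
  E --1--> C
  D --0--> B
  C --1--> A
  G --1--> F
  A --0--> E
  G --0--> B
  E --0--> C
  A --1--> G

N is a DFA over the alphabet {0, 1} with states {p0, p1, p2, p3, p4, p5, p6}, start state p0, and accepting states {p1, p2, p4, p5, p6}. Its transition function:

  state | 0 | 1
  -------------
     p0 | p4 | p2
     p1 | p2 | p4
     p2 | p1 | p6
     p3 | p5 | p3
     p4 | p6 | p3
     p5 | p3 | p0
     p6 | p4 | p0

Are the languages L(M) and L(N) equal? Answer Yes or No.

The string 01 is accepted by M but rejected by N.
So L(M) ≠ L(N).

No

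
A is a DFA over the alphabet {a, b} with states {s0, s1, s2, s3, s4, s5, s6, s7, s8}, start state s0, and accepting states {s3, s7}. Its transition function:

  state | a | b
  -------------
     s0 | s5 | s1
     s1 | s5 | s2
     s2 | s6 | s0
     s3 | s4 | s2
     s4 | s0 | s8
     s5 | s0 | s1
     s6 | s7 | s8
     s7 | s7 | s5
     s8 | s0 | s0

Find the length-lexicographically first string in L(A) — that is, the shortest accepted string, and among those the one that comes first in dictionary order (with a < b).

A breadth-first search from s0 reaches an accepting state first via the path s0 → s1 → s2 → s6 → s7 on input bbaa.
No string of length < 4 is accepted (BFS exhausts all shorter strings without reaching an accepting state), and bbaa is the lexicographically least accepting string of length 4.

bbaa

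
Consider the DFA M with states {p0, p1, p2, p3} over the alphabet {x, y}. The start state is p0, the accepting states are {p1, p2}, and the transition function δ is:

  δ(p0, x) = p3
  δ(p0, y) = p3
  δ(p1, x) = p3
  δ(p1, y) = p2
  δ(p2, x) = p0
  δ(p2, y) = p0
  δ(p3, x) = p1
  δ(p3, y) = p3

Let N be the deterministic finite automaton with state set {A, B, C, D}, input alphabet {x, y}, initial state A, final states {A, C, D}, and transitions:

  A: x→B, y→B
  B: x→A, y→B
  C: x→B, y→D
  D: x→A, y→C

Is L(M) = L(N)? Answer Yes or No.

The string xxy is accepted by M but rejected by N.
So L(M) ≠ L(N).

No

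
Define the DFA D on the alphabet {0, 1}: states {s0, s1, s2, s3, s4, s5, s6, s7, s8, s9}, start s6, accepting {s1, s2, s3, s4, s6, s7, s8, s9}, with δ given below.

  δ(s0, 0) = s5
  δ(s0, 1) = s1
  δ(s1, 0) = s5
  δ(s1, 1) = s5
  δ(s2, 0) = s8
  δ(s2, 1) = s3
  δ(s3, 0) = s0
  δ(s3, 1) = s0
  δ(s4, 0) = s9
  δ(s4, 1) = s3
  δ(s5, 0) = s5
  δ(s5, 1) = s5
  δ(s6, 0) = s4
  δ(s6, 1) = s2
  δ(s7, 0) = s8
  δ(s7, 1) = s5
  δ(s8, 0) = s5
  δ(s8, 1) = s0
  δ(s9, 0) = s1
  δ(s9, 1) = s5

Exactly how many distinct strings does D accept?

The useful subgraph on states {s0, s1, s2, s3, s4, s6, s8, s9} is acyclic, so L(D) is finite; the longest accepting path visits 5 useful states, giving maximum string length 4.
Counting accepting paths from s6 by length: 1 of length 0, 2 of length 1, 4 of length 2, 1 of length 3, 5 of length 4. Total 13.

13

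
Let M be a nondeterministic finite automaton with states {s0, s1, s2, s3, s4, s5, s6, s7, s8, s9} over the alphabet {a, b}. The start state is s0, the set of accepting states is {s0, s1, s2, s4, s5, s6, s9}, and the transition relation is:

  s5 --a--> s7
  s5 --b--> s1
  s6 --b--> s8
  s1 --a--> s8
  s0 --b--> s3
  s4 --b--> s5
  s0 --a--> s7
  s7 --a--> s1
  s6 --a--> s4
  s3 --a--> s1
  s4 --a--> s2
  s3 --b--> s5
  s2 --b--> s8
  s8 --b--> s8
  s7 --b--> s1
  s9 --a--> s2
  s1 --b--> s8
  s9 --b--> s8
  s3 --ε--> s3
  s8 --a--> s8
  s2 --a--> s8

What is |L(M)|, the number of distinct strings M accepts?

The useful subgraph on states {s0, s1, s3, s5, s7} is acyclic, so L(M) is finite; the longest accepting path visits 5 useful states, giving maximum string length 4.
Counting accepting paths from s0 by length: 1 of length 0, 4 of length 2, 1 of length 3, 2 of length 4. Total 8.

8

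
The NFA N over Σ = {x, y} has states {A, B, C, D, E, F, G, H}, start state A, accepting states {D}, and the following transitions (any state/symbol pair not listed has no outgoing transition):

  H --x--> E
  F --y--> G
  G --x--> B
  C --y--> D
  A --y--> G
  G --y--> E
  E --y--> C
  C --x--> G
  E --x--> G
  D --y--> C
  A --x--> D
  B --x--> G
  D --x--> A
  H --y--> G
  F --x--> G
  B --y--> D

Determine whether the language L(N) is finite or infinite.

State A is reachable from the start and can reach an accepting state, and it lies on the cycle A → D → A.
Traversing that cycle any number of times yields accepted strings of unbounded length, so the language is infinite.

infinite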